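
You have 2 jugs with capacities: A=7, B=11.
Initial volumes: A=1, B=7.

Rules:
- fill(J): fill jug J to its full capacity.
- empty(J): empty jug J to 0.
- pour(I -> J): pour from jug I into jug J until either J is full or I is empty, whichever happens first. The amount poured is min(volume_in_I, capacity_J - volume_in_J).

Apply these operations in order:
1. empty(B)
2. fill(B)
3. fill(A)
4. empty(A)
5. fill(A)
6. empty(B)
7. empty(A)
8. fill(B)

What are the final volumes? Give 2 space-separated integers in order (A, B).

Answer: 0 11

Derivation:
Step 1: empty(B) -> (A=1 B=0)
Step 2: fill(B) -> (A=1 B=11)
Step 3: fill(A) -> (A=7 B=11)
Step 4: empty(A) -> (A=0 B=11)
Step 5: fill(A) -> (A=7 B=11)
Step 6: empty(B) -> (A=7 B=0)
Step 7: empty(A) -> (A=0 B=0)
Step 8: fill(B) -> (A=0 B=11)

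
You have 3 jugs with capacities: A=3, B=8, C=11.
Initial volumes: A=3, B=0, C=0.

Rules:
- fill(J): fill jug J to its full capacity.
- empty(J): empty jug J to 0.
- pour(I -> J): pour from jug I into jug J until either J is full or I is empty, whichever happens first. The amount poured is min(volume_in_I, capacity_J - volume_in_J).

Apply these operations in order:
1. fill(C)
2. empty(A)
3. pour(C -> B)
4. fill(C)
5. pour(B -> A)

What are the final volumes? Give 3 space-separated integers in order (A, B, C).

Answer: 3 5 11

Derivation:
Step 1: fill(C) -> (A=3 B=0 C=11)
Step 2: empty(A) -> (A=0 B=0 C=11)
Step 3: pour(C -> B) -> (A=0 B=8 C=3)
Step 4: fill(C) -> (A=0 B=8 C=11)
Step 5: pour(B -> A) -> (A=3 B=5 C=11)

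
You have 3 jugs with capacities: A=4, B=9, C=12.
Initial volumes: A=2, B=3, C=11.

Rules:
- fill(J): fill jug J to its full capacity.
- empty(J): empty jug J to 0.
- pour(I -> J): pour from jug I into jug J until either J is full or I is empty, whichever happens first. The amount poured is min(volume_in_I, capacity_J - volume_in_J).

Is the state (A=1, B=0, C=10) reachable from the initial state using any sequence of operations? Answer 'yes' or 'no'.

Answer: yes

Derivation:
BFS from (A=2, B=3, C=11):
  1. pour(B -> C) -> (A=2 B=2 C=12)
  2. pour(C -> A) -> (A=4 B=2 C=10)
  3. pour(A -> B) -> (A=0 B=6 C=10)
  4. fill(A) -> (A=4 B=6 C=10)
  5. pour(A -> B) -> (A=1 B=9 C=10)
  6. empty(B) -> (A=1 B=0 C=10)
Target reached → yes.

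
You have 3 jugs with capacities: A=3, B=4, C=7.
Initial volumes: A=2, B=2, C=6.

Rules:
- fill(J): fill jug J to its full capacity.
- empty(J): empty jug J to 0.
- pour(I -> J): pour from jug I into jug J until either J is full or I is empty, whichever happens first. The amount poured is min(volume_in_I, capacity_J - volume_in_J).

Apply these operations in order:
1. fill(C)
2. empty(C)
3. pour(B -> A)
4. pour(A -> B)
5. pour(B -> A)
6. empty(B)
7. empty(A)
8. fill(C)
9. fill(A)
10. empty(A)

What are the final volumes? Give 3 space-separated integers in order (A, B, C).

Step 1: fill(C) -> (A=2 B=2 C=7)
Step 2: empty(C) -> (A=2 B=2 C=0)
Step 3: pour(B -> A) -> (A=3 B=1 C=0)
Step 4: pour(A -> B) -> (A=0 B=4 C=0)
Step 5: pour(B -> A) -> (A=3 B=1 C=0)
Step 6: empty(B) -> (A=3 B=0 C=0)
Step 7: empty(A) -> (A=0 B=0 C=0)
Step 8: fill(C) -> (A=0 B=0 C=7)
Step 9: fill(A) -> (A=3 B=0 C=7)
Step 10: empty(A) -> (A=0 B=0 C=7)

Answer: 0 0 7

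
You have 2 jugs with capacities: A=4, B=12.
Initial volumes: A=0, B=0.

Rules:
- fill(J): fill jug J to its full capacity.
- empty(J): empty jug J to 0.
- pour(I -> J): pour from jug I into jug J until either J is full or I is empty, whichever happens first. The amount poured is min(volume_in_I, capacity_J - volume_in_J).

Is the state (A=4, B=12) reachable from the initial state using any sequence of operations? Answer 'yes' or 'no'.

BFS from (A=0, B=0):
  1. fill(A) -> (A=4 B=0)
  2. fill(B) -> (A=4 B=12)
Target reached → yes.

Answer: yes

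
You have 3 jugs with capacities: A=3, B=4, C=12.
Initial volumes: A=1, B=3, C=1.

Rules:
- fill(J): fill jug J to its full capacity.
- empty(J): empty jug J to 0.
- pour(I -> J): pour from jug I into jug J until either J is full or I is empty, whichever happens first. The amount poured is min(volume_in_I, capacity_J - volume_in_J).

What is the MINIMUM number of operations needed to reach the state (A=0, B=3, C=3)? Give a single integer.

BFS from (A=1, B=3, C=1). One shortest path:
  1. fill(A) -> (A=3 B=3 C=1)
  2. empty(C) -> (A=3 B=3 C=0)
  3. pour(A -> C) -> (A=0 B=3 C=3)
Reached target in 3 moves.

Answer: 3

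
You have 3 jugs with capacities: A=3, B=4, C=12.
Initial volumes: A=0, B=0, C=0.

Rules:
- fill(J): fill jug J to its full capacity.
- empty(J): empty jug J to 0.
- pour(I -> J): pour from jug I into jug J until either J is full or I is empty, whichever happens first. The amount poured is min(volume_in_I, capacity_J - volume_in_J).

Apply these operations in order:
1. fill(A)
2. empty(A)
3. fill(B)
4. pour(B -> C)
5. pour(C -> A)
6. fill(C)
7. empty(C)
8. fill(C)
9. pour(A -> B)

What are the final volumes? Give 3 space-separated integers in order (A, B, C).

Step 1: fill(A) -> (A=3 B=0 C=0)
Step 2: empty(A) -> (A=0 B=0 C=0)
Step 3: fill(B) -> (A=0 B=4 C=0)
Step 4: pour(B -> C) -> (A=0 B=0 C=4)
Step 5: pour(C -> A) -> (A=3 B=0 C=1)
Step 6: fill(C) -> (A=3 B=0 C=12)
Step 7: empty(C) -> (A=3 B=0 C=0)
Step 8: fill(C) -> (A=3 B=0 C=12)
Step 9: pour(A -> B) -> (A=0 B=3 C=12)

Answer: 0 3 12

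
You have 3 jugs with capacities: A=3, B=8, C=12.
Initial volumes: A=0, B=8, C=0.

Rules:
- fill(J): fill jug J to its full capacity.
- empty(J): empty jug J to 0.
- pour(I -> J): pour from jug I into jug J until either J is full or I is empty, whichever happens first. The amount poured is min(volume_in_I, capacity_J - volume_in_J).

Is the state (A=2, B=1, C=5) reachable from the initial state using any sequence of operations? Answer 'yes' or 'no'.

Answer: no

Derivation:
BFS explored all 314 reachable states.
Reachable set includes: (0,0,0), (0,0,1), (0,0,2), (0,0,3), (0,0,4), (0,0,5), (0,0,6), (0,0,7), (0,0,8), (0,0,9), (0,0,10), (0,0,11) ...
Target (A=2, B=1, C=5) not in reachable set → no.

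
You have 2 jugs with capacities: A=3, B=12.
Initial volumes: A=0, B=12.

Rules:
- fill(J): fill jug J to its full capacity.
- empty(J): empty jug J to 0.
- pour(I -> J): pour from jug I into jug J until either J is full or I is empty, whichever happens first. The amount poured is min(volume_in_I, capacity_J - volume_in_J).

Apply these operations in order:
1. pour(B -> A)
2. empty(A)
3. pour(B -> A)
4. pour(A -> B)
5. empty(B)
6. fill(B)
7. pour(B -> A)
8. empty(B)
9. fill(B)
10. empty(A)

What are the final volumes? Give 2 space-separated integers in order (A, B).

Answer: 0 12

Derivation:
Step 1: pour(B -> A) -> (A=3 B=9)
Step 2: empty(A) -> (A=0 B=9)
Step 3: pour(B -> A) -> (A=3 B=6)
Step 4: pour(A -> B) -> (A=0 B=9)
Step 5: empty(B) -> (A=0 B=0)
Step 6: fill(B) -> (A=0 B=12)
Step 7: pour(B -> A) -> (A=3 B=9)
Step 8: empty(B) -> (A=3 B=0)
Step 9: fill(B) -> (A=3 B=12)
Step 10: empty(A) -> (A=0 B=12)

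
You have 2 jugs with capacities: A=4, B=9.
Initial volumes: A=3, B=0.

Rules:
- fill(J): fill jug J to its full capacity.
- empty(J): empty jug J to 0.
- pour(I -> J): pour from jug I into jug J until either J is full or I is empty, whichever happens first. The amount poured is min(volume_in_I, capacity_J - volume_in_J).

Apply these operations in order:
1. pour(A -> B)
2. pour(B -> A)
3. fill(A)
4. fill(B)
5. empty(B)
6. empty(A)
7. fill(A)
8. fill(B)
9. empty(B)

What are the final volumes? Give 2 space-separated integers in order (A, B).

Step 1: pour(A -> B) -> (A=0 B=3)
Step 2: pour(B -> A) -> (A=3 B=0)
Step 3: fill(A) -> (A=4 B=0)
Step 4: fill(B) -> (A=4 B=9)
Step 5: empty(B) -> (A=4 B=0)
Step 6: empty(A) -> (A=0 B=0)
Step 7: fill(A) -> (A=4 B=0)
Step 8: fill(B) -> (A=4 B=9)
Step 9: empty(B) -> (A=4 B=0)

Answer: 4 0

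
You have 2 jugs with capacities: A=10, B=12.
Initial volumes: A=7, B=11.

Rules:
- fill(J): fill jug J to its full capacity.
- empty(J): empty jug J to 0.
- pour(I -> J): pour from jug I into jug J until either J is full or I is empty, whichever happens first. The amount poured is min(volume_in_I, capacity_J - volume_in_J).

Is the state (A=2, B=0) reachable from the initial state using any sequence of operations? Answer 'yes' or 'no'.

BFS from (A=7, B=11):
  1. empty(A) -> (A=0 B=11)
  2. fill(B) -> (A=0 B=12)
  3. pour(B -> A) -> (A=10 B=2)
  4. empty(A) -> (A=0 B=2)
  5. pour(B -> A) -> (A=2 B=0)
Target reached → yes.

Answer: yes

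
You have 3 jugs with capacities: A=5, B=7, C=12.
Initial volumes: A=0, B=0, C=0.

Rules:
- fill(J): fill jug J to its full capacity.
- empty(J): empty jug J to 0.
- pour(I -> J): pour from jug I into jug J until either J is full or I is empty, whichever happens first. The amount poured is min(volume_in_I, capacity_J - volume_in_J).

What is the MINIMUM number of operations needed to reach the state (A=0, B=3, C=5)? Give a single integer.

BFS from (A=0, B=0, C=0). One shortest path:
  1. fill(A) -> (A=5 B=0 C=0)
  2. pour(A -> B) -> (A=0 B=5 C=0)
  3. fill(A) -> (A=5 B=5 C=0)
  4. pour(A -> B) -> (A=3 B=7 C=0)
  5. empty(B) -> (A=3 B=0 C=0)
  6. pour(A -> B) -> (A=0 B=3 C=0)
  7. fill(A) -> (A=5 B=3 C=0)
  8. pour(A -> C) -> (A=0 B=3 C=5)
Reached target in 8 moves.

Answer: 8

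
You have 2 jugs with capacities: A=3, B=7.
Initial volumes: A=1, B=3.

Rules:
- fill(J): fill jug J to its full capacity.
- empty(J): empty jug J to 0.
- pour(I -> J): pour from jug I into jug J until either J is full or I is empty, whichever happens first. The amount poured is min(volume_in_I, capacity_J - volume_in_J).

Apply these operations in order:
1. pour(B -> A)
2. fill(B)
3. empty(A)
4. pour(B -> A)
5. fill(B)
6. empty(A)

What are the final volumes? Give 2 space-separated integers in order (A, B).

Step 1: pour(B -> A) -> (A=3 B=1)
Step 2: fill(B) -> (A=3 B=7)
Step 3: empty(A) -> (A=0 B=7)
Step 4: pour(B -> A) -> (A=3 B=4)
Step 5: fill(B) -> (A=3 B=7)
Step 6: empty(A) -> (A=0 B=7)

Answer: 0 7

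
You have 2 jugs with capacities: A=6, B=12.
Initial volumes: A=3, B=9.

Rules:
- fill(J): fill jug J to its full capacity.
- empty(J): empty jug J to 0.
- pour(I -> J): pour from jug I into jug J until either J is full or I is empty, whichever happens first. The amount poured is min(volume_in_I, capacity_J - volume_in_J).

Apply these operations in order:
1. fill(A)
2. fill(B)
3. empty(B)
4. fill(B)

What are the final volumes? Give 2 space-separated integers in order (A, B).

Answer: 6 12

Derivation:
Step 1: fill(A) -> (A=6 B=9)
Step 2: fill(B) -> (A=6 B=12)
Step 3: empty(B) -> (A=6 B=0)
Step 4: fill(B) -> (A=6 B=12)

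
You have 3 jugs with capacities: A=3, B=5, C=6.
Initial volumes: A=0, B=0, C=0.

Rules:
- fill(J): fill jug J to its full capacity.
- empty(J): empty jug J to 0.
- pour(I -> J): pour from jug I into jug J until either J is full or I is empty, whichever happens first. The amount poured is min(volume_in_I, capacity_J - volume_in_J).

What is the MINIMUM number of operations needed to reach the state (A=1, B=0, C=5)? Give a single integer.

BFS from (A=0, B=0, C=0). One shortest path:
  1. fill(C) -> (A=0 B=0 C=6)
  2. pour(C -> B) -> (A=0 B=5 C=1)
  3. pour(C -> A) -> (A=1 B=5 C=0)
  4. pour(B -> C) -> (A=1 B=0 C=5)
Reached target in 4 moves.

Answer: 4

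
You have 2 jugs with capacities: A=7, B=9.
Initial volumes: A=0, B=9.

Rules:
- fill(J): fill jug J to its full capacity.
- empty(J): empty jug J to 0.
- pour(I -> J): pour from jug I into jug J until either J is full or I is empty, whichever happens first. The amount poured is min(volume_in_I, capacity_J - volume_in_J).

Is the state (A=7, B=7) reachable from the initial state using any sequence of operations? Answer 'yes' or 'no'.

Answer: yes

Derivation:
BFS from (A=0, B=9):
  1. fill(A) -> (A=7 B=9)
  2. empty(B) -> (A=7 B=0)
  3. pour(A -> B) -> (A=0 B=7)
  4. fill(A) -> (A=7 B=7)
Target reached → yes.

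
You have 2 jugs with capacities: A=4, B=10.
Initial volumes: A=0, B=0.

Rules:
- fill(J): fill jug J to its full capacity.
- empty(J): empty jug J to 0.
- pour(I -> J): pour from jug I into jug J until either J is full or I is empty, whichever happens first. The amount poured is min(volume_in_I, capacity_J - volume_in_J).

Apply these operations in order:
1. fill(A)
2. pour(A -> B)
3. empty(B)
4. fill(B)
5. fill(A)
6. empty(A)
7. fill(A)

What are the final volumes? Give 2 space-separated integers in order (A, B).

Answer: 4 10

Derivation:
Step 1: fill(A) -> (A=4 B=0)
Step 2: pour(A -> B) -> (A=0 B=4)
Step 3: empty(B) -> (A=0 B=0)
Step 4: fill(B) -> (A=0 B=10)
Step 5: fill(A) -> (A=4 B=10)
Step 6: empty(A) -> (A=0 B=10)
Step 7: fill(A) -> (A=4 B=10)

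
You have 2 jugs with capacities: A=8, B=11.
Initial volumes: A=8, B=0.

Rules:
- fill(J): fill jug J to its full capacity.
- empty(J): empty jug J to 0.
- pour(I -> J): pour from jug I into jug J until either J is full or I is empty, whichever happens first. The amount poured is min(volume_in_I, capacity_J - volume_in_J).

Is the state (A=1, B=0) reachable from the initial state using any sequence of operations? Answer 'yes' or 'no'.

Answer: yes

Derivation:
BFS from (A=8, B=0):
  1. empty(A) -> (A=0 B=0)
  2. fill(B) -> (A=0 B=11)
  3. pour(B -> A) -> (A=8 B=3)
  4. empty(A) -> (A=0 B=3)
  5. pour(B -> A) -> (A=3 B=0)
  6. fill(B) -> (A=3 B=11)
  7. pour(B -> A) -> (A=8 B=6)
  8. empty(A) -> (A=0 B=6)
  9. pour(B -> A) -> (A=6 B=0)
  10. fill(B) -> (A=6 B=11)
  11. pour(B -> A) -> (A=8 B=9)
  12. empty(A) -> (A=0 B=9)
  13. pour(B -> A) -> (A=8 B=1)
  14. empty(A) -> (A=0 B=1)
  15. pour(B -> A) -> (A=1 B=0)
Target reached → yes.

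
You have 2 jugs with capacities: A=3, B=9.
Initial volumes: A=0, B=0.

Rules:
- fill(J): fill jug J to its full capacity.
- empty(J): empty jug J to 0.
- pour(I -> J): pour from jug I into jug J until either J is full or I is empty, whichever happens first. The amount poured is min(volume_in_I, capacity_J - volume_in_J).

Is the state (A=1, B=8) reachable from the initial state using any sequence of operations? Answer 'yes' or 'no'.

Answer: no

Derivation:
BFS explored all 8 reachable states.
Reachable set includes: (0,0), (0,3), (0,6), (0,9), (3,0), (3,3), (3,6), (3,9)
Target (A=1, B=8) not in reachable set → no.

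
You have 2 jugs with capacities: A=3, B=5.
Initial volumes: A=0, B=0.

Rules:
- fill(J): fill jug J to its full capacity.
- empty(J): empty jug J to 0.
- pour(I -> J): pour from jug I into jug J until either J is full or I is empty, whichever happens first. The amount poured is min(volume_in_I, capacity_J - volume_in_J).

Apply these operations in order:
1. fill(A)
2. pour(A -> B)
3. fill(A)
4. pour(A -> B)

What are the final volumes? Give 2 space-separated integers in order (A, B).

Step 1: fill(A) -> (A=3 B=0)
Step 2: pour(A -> B) -> (A=0 B=3)
Step 3: fill(A) -> (A=3 B=3)
Step 4: pour(A -> B) -> (A=1 B=5)

Answer: 1 5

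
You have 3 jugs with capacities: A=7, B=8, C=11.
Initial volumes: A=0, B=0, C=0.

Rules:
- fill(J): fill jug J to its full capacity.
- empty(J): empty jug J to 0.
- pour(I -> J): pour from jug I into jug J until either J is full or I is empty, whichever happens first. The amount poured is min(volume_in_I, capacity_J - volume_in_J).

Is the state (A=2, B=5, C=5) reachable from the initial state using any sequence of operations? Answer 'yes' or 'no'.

Answer: no

Derivation:
BFS explored all 444 reachable states.
Reachable set includes: (0,0,0), (0,0,1), (0,0,2), (0,0,3), (0,0,4), (0,0,5), (0,0,6), (0,0,7), (0,0,8), (0,0,9), (0,0,10), (0,0,11) ...
Target (A=2, B=5, C=5) not in reachable set → no.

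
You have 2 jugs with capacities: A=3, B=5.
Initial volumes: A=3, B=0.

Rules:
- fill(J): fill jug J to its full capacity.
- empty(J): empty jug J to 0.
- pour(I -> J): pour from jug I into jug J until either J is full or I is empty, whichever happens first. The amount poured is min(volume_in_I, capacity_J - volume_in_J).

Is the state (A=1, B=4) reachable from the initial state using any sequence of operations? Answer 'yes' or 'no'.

Answer: no

Derivation:
BFS explored all 16 reachable states.
Reachable set includes: (0,0), (0,1), (0,2), (0,3), (0,4), (0,5), (1,0), (1,5), (2,0), (2,5), (3,0), (3,1) ...
Target (A=1, B=4) not in reachable set → no.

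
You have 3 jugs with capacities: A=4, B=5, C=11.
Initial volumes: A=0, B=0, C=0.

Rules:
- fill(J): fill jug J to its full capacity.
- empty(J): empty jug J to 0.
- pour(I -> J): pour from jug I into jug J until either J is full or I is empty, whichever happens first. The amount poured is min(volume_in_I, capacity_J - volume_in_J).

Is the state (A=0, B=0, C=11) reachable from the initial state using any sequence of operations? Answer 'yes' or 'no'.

Answer: yes

Derivation:
BFS from (A=0, B=0, C=0):
  1. fill(C) -> (A=0 B=0 C=11)
Target reached → yes.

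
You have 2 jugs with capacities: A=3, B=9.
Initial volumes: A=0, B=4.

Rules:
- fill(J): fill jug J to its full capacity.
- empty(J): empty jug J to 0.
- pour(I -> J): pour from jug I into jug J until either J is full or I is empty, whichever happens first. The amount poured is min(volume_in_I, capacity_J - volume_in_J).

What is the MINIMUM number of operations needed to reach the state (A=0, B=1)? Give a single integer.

Answer: 2

Derivation:
BFS from (A=0, B=4). One shortest path:
  1. pour(B -> A) -> (A=3 B=1)
  2. empty(A) -> (A=0 B=1)
Reached target in 2 moves.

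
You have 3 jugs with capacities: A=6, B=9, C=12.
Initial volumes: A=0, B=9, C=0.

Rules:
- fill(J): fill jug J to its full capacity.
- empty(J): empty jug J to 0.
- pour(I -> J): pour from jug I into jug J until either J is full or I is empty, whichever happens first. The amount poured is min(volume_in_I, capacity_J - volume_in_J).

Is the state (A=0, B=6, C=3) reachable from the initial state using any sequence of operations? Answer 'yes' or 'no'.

BFS from (A=0, B=9, C=0):
  1. pour(B -> A) -> (A=6 B=3 C=0)
  2. pour(B -> C) -> (A=6 B=0 C=3)
  3. pour(A -> B) -> (A=0 B=6 C=3)
Target reached → yes.

Answer: yes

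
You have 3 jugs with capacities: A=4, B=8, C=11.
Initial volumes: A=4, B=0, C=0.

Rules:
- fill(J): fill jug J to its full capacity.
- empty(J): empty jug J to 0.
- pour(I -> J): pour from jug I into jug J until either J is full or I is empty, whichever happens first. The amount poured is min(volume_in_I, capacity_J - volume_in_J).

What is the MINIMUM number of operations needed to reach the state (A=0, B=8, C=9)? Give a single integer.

BFS from (A=4, B=0, C=0). One shortest path:
  1. fill(B) -> (A=4 B=8 C=0)
  2. pour(A -> C) -> (A=0 B=8 C=4)
  3. pour(B -> C) -> (A=0 B=1 C=11)
  4. empty(C) -> (A=0 B=1 C=0)
  5. pour(B -> C) -> (A=0 B=0 C=1)
  6. fill(B) -> (A=0 B=8 C=1)
  7. pour(B -> C) -> (A=0 B=0 C=9)
  8. fill(B) -> (A=0 B=8 C=9)
Reached target in 8 moves.

Answer: 8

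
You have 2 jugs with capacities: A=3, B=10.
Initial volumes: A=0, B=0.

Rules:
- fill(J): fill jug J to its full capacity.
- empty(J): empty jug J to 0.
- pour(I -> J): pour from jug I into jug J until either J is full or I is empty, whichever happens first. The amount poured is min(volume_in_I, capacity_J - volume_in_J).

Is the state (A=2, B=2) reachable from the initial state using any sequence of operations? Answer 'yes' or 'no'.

Answer: no

Derivation:
BFS explored all 26 reachable states.
Reachable set includes: (0,0), (0,1), (0,2), (0,3), (0,4), (0,5), (0,6), (0,7), (0,8), (0,9), (0,10), (1,0) ...
Target (A=2, B=2) not in reachable set → no.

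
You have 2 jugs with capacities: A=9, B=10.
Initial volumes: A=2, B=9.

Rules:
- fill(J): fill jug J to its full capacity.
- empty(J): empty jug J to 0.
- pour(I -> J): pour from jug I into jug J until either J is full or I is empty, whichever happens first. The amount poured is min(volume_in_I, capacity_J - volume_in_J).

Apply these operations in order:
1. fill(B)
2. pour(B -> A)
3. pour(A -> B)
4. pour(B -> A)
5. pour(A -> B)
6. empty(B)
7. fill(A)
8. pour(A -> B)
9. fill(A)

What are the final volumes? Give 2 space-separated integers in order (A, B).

Answer: 9 9

Derivation:
Step 1: fill(B) -> (A=2 B=10)
Step 2: pour(B -> A) -> (A=9 B=3)
Step 3: pour(A -> B) -> (A=2 B=10)
Step 4: pour(B -> A) -> (A=9 B=3)
Step 5: pour(A -> B) -> (A=2 B=10)
Step 6: empty(B) -> (A=2 B=0)
Step 7: fill(A) -> (A=9 B=0)
Step 8: pour(A -> B) -> (A=0 B=9)
Step 9: fill(A) -> (A=9 B=9)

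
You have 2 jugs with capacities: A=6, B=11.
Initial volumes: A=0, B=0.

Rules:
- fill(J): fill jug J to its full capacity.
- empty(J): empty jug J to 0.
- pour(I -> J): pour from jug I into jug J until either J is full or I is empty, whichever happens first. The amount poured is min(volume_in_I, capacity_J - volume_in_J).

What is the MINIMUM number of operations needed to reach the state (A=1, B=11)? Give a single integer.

BFS from (A=0, B=0). One shortest path:
  1. fill(A) -> (A=6 B=0)
  2. pour(A -> B) -> (A=0 B=6)
  3. fill(A) -> (A=6 B=6)
  4. pour(A -> B) -> (A=1 B=11)
Reached target in 4 moves.

Answer: 4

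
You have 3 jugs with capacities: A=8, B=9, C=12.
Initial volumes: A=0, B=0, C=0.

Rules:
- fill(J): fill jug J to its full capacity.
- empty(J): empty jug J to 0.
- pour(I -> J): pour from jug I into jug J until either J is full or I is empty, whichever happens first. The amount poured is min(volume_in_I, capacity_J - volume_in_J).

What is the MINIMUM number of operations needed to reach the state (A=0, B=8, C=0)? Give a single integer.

BFS from (A=0, B=0, C=0). One shortest path:
  1. fill(A) -> (A=8 B=0 C=0)
  2. pour(A -> B) -> (A=0 B=8 C=0)
Reached target in 2 moves.

Answer: 2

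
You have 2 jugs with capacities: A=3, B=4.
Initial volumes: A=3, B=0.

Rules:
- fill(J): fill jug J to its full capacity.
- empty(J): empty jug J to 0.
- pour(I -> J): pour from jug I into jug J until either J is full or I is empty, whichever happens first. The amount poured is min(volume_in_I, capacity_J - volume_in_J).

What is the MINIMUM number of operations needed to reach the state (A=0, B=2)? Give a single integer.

Answer: 5

Derivation:
BFS from (A=3, B=0). One shortest path:
  1. pour(A -> B) -> (A=0 B=3)
  2. fill(A) -> (A=3 B=3)
  3. pour(A -> B) -> (A=2 B=4)
  4. empty(B) -> (A=2 B=0)
  5. pour(A -> B) -> (A=0 B=2)
Reached target in 5 moves.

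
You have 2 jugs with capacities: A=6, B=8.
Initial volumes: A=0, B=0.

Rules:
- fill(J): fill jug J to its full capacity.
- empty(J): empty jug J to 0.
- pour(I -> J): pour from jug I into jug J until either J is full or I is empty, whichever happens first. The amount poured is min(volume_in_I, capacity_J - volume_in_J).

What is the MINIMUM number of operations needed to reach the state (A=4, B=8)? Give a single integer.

Answer: 4

Derivation:
BFS from (A=0, B=0). One shortest path:
  1. fill(A) -> (A=6 B=0)
  2. pour(A -> B) -> (A=0 B=6)
  3. fill(A) -> (A=6 B=6)
  4. pour(A -> B) -> (A=4 B=8)
Reached target in 4 moves.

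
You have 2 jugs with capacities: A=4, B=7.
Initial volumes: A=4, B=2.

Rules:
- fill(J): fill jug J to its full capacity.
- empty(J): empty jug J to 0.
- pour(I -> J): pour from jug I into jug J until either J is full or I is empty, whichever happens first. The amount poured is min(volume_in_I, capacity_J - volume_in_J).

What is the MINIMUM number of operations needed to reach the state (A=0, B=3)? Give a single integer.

Answer: 4

Derivation:
BFS from (A=4, B=2). One shortest path:
  1. empty(A) -> (A=0 B=2)
  2. fill(B) -> (A=0 B=7)
  3. pour(B -> A) -> (A=4 B=3)
  4. empty(A) -> (A=0 B=3)
Reached target in 4 moves.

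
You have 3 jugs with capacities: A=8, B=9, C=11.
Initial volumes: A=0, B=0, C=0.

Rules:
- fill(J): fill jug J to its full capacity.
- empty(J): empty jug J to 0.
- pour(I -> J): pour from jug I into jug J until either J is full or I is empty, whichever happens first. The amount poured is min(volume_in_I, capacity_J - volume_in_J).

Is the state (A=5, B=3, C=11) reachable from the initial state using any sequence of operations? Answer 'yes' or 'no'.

Answer: yes

Derivation:
BFS from (A=0, B=0, C=0):
  1. fill(C) -> (A=0 B=0 C=11)
  2. pour(C -> A) -> (A=8 B=0 C=3)
  3. pour(C -> B) -> (A=8 B=3 C=0)
  4. pour(A -> C) -> (A=0 B=3 C=8)
  5. fill(A) -> (A=8 B=3 C=8)
  6. pour(A -> C) -> (A=5 B=3 C=11)
Target reached → yes.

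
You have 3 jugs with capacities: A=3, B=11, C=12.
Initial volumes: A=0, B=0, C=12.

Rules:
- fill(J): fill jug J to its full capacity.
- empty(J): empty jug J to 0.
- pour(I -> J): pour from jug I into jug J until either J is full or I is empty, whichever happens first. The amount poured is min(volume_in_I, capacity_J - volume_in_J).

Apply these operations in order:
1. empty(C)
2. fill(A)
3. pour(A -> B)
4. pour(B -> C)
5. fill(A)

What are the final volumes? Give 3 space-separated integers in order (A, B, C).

Answer: 3 0 3

Derivation:
Step 1: empty(C) -> (A=0 B=0 C=0)
Step 2: fill(A) -> (A=3 B=0 C=0)
Step 3: pour(A -> B) -> (A=0 B=3 C=0)
Step 4: pour(B -> C) -> (A=0 B=0 C=3)
Step 5: fill(A) -> (A=3 B=0 C=3)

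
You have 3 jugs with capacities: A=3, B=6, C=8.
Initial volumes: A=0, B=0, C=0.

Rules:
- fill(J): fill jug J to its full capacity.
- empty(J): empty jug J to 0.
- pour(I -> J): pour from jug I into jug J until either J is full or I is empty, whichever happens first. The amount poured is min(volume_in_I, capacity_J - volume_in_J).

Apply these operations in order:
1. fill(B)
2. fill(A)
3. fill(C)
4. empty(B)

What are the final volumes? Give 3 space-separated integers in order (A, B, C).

Answer: 3 0 8

Derivation:
Step 1: fill(B) -> (A=0 B=6 C=0)
Step 2: fill(A) -> (A=3 B=6 C=0)
Step 3: fill(C) -> (A=3 B=6 C=8)
Step 4: empty(B) -> (A=3 B=0 C=8)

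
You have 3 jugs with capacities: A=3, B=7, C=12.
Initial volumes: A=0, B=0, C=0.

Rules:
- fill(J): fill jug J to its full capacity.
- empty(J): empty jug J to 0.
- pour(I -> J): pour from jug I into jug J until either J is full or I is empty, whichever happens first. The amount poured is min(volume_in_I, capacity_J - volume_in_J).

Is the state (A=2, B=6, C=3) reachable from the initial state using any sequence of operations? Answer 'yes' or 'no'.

BFS explored all 284 reachable states.
Reachable set includes: (0,0,0), (0,0,1), (0,0,2), (0,0,3), (0,0,4), (0,0,5), (0,0,6), (0,0,7), (0,0,8), (0,0,9), (0,0,10), (0,0,11) ...
Target (A=2, B=6, C=3) not in reachable set → no.

Answer: no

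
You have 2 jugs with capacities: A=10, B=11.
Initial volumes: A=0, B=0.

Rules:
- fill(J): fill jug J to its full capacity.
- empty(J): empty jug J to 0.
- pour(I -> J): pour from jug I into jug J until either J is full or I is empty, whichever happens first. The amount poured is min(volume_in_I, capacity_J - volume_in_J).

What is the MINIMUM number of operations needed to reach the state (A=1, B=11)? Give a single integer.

Answer: 5

Derivation:
BFS from (A=0, B=0). One shortest path:
  1. fill(B) -> (A=0 B=11)
  2. pour(B -> A) -> (A=10 B=1)
  3. empty(A) -> (A=0 B=1)
  4. pour(B -> A) -> (A=1 B=0)
  5. fill(B) -> (A=1 B=11)
Reached target in 5 moves.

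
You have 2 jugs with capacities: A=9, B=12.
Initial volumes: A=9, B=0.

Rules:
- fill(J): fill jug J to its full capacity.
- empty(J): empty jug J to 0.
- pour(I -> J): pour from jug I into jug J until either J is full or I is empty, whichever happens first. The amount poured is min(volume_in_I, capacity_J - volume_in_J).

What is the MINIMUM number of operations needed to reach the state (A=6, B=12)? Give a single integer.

Answer: 3

Derivation:
BFS from (A=9, B=0). One shortest path:
  1. pour(A -> B) -> (A=0 B=9)
  2. fill(A) -> (A=9 B=9)
  3. pour(A -> B) -> (A=6 B=12)
Reached target in 3 moves.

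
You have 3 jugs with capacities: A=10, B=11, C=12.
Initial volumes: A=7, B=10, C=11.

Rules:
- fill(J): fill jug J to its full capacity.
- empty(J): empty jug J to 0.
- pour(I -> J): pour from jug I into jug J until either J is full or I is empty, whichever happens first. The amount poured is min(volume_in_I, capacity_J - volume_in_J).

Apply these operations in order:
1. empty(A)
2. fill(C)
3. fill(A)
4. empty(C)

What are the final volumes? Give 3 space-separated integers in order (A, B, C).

Step 1: empty(A) -> (A=0 B=10 C=11)
Step 2: fill(C) -> (A=0 B=10 C=12)
Step 3: fill(A) -> (A=10 B=10 C=12)
Step 4: empty(C) -> (A=10 B=10 C=0)

Answer: 10 10 0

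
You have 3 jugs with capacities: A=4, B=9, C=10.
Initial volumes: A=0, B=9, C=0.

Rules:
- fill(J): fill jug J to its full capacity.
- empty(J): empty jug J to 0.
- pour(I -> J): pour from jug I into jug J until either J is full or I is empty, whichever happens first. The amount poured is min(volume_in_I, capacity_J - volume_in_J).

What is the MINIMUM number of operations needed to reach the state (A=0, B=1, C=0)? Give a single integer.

Answer: 4

Derivation:
BFS from (A=0, B=9, C=0). One shortest path:
  1. pour(B -> A) -> (A=4 B=5 C=0)
  2. empty(A) -> (A=0 B=5 C=0)
  3. pour(B -> A) -> (A=4 B=1 C=0)
  4. empty(A) -> (A=0 B=1 C=0)
Reached target in 4 moves.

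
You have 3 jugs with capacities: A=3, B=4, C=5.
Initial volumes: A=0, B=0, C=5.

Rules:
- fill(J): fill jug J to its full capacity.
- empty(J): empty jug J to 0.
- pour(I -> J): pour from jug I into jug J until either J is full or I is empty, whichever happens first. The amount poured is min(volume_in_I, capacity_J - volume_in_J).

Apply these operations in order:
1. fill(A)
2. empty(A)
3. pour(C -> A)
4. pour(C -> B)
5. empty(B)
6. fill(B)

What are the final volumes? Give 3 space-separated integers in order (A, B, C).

Step 1: fill(A) -> (A=3 B=0 C=5)
Step 2: empty(A) -> (A=0 B=0 C=5)
Step 3: pour(C -> A) -> (A=3 B=0 C=2)
Step 4: pour(C -> B) -> (A=3 B=2 C=0)
Step 5: empty(B) -> (A=3 B=0 C=0)
Step 6: fill(B) -> (A=3 B=4 C=0)

Answer: 3 4 0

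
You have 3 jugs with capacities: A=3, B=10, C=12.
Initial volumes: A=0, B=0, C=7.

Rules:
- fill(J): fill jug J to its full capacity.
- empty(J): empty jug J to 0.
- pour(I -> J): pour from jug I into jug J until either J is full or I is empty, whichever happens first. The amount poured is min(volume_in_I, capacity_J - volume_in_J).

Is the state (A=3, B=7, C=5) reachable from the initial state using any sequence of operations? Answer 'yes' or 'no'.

Answer: yes

Derivation:
BFS from (A=0, B=0, C=7):
  1. fill(A) -> (A=3 B=0 C=7)
  2. fill(C) -> (A=3 B=0 C=12)
  3. pour(A -> B) -> (A=0 B=3 C=12)
  4. pour(C -> B) -> (A=0 B=10 C=5)
  5. pour(B -> A) -> (A=3 B=7 C=5)
Target reached → yes.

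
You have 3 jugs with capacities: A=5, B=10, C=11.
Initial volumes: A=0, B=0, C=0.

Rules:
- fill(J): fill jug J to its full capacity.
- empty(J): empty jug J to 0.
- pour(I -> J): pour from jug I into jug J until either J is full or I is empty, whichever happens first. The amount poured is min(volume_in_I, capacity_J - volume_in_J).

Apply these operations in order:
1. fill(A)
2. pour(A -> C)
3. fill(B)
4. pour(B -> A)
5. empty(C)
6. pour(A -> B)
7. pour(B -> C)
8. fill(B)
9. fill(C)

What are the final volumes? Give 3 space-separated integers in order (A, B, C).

Answer: 0 10 11

Derivation:
Step 1: fill(A) -> (A=5 B=0 C=0)
Step 2: pour(A -> C) -> (A=0 B=0 C=5)
Step 3: fill(B) -> (A=0 B=10 C=5)
Step 4: pour(B -> A) -> (A=5 B=5 C=5)
Step 5: empty(C) -> (A=5 B=5 C=0)
Step 6: pour(A -> B) -> (A=0 B=10 C=0)
Step 7: pour(B -> C) -> (A=0 B=0 C=10)
Step 8: fill(B) -> (A=0 B=10 C=10)
Step 9: fill(C) -> (A=0 B=10 C=11)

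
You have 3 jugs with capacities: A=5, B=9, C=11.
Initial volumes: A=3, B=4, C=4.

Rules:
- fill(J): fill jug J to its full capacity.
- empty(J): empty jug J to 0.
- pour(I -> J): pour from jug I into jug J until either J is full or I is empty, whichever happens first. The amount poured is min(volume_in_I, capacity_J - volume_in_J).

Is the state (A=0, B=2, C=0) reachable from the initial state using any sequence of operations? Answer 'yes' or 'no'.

Answer: yes

Derivation:
BFS from (A=3, B=4, C=4):
  1. empty(C) -> (A=3 B=4 C=0)
  2. pour(B -> A) -> (A=5 B=2 C=0)
  3. empty(A) -> (A=0 B=2 C=0)
Target reached → yes.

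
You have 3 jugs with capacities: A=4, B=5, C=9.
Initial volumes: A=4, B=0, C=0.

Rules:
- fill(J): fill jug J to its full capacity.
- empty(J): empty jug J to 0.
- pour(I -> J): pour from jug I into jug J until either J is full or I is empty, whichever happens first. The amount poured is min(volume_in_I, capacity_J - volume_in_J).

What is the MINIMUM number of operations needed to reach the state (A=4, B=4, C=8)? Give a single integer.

Answer: 6

Derivation:
BFS from (A=4, B=0, C=0). One shortest path:
  1. pour(A -> B) -> (A=0 B=4 C=0)
  2. fill(A) -> (A=4 B=4 C=0)
  3. pour(A -> C) -> (A=0 B=4 C=4)
  4. fill(A) -> (A=4 B=4 C=4)
  5. pour(A -> C) -> (A=0 B=4 C=8)
  6. fill(A) -> (A=4 B=4 C=8)
Reached target in 6 moves.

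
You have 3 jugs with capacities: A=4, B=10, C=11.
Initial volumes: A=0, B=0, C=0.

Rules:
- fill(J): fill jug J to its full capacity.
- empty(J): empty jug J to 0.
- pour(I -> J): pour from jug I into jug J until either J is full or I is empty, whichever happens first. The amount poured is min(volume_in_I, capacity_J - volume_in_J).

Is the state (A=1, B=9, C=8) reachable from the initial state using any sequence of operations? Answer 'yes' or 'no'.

BFS explored all 390 reachable states.
Reachable set includes: (0,0,0), (0,0,1), (0,0,2), (0,0,3), (0,0,4), (0,0,5), (0,0,6), (0,0,7), (0,0,8), (0,0,9), (0,0,10), (0,0,11) ...
Target (A=1, B=9, C=8) not in reachable set → no.

Answer: no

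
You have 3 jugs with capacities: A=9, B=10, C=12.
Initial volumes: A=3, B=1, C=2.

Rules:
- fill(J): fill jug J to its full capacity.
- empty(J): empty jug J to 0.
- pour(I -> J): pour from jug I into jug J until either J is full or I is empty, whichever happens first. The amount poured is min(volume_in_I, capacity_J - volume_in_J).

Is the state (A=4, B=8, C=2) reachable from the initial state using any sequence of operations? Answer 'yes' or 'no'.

BFS explored all 639 reachable states.
Reachable set includes: (0,0,0), (0,0,1), (0,0,2), (0,0,3), (0,0,4), (0,0,5), (0,0,6), (0,0,7), (0,0,8), (0,0,9), (0,0,10), (0,0,11) ...
Target (A=4, B=8, C=2) not in reachable set → no.

Answer: no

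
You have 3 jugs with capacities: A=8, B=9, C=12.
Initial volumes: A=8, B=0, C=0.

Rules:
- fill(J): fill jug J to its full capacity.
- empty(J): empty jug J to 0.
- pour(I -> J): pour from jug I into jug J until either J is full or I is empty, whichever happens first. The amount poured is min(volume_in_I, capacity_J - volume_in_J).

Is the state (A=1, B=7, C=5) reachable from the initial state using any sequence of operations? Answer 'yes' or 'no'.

Answer: no

Derivation:
BFS explored all 554 reachable states.
Reachable set includes: (0,0,0), (0,0,1), (0,0,2), (0,0,3), (0,0,4), (0,0,5), (0,0,6), (0,0,7), (0,0,8), (0,0,9), (0,0,10), (0,0,11) ...
Target (A=1, B=7, C=5) not in reachable set → no.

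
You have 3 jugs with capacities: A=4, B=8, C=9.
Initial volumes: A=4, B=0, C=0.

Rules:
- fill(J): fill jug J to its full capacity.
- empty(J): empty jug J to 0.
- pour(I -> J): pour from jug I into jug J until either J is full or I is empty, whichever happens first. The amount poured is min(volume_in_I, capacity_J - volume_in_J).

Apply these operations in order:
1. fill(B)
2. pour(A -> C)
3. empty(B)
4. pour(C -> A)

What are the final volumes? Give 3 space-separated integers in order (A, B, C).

Step 1: fill(B) -> (A=4 B=8 C=0)
Step 2: pour(A -> C) -> (A=0 B=8 C=4)
Step 3: empty(B) -> (A=0 B=0 C=4)
Step 4: pour(C -> A) -> (A=4 B=0 C=0)

Answer: 4 0 0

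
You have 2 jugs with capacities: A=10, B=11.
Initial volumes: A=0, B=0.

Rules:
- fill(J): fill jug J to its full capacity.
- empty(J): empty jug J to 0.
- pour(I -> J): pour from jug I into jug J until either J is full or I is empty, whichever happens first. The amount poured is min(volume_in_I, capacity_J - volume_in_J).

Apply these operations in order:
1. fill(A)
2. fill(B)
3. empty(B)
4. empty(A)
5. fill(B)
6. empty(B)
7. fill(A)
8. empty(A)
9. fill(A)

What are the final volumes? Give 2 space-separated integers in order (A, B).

Answer: 10 0

Derivation:
Step 1: fill(A) -> (A=10 B=0)
Step 2: fill(B) -> (A=10 B=11)
Step 3: empty(B) -> (A=10 B=0)
Step 4: empty(A) -> (A=0 B=0)
Step 5: fill(B) -> (A=0 B=11)
Step 6: empty(B) -> (A=0 B=0)
Step 7: fill(A) -> (A=10 B=0)
Step 8: empty(A) -> (A=0 B=0)
Step 9: fill(A) -> (A=10 B=0)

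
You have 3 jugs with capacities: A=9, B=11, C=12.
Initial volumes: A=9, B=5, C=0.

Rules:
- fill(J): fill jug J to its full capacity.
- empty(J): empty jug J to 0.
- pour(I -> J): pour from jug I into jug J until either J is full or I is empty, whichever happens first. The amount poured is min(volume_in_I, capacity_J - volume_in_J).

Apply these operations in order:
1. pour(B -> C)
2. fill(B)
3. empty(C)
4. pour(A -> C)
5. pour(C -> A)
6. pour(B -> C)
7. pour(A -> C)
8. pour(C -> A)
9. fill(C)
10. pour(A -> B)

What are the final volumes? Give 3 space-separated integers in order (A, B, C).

Answer: 0 9 12

Derivation:
Step 1: pour(B -> C) -> (A=9 B=0 C=5)
Step 2: fill(B) -> (A=9 B=11 C=5)
Step 3: empty(C) -> (A=9 B=11 C=0)
Step 4: pour(A -> C) -> (A=0 B=11 C=9)
Step 5: pour(C -> A) -> (A=9 B=11 C=0)
Step 6: pour(B -> C) -> (A=9 B=0 C=11)
Step 7: pour(A -> C) -> (A=8 B=0 C=12)
Step 8: pour(C -> A) -> (A=9 B=0 C=11)
Step 9: fill(C) -> (A=9 B=0 C=12)
Step 10: pour(A -> B) -> (A=0 B=9 C=12)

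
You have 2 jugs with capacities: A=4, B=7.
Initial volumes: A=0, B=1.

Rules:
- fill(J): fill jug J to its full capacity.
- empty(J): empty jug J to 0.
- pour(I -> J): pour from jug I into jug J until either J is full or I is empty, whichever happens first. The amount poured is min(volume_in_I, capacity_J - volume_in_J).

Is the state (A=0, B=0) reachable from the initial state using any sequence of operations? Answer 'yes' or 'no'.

Answer: yes

Derivation:
BFS from (A=0, B=1):
  1. empty(B) -> (A=0 B=0)
Target reached → yes.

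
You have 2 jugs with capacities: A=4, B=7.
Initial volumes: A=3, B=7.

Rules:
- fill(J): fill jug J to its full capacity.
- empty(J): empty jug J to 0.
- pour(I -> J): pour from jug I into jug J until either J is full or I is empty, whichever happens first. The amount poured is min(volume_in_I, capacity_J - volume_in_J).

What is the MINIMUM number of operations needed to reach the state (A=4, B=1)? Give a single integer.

Answer: 8

Derivation:
BFS from (A=3, B=7). One shortest path:
  1. fill(A) -> (A=4 B=7)
  2. empty(B) -> (A=4 B=0)
  3. pour(A -> B) -> (A=0 B=4)
  4. fill(A) -> (A=4 B=4)
  5. pour(A -> B) -> (A=1 B=7)
  6. empty(B) -> (A=1 B=0)
  7. pour(A -> B) -> (A=0 B=1)
  8. fill(A) -> (A=4 B=1)
Reached target in 8 moves.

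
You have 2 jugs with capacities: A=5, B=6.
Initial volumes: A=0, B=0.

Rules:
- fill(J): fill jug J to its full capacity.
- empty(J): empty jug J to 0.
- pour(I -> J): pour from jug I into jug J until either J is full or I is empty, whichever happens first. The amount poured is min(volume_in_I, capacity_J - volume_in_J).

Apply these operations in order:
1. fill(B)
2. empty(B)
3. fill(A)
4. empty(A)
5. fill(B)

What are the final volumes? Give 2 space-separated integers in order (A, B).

Step 1: fill(B) -> (A=0 B=6)
Step 2: empty(B) -> (A=0 B=0)
Step 3: fill(A) -> (A=5 B=0)
Step 4: empty(A) -> (A=0 B=0)
Step 5: fill(B) -> (A=0 B=6)

Answer: 0 6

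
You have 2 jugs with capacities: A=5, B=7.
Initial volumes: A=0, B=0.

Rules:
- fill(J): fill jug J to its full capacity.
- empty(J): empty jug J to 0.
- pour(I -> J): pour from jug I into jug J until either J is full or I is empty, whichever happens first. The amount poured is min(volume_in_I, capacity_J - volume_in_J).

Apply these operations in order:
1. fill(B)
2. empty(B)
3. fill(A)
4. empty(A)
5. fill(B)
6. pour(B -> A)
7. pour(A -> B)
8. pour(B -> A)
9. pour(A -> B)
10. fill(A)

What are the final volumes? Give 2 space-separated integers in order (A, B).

Step 1: fill(B) -> (A=0 B=7)
Step 2: empty(B) -> (A=0 B=0)
Step 3: fill(A) -> (A=5 B=0)
Step 4: empty(A) -> (A=0 B=0)
Step 5: fill(B) -> (A=0 B=7)
Step 6: pour(B -> A) -> (A=5 B=2)
Step 7: pour(A -> B) -> (A=0 B=7)
Step 8: pour(B -> A) -> (A=5 B=2)
Step 9: pour(A -> B) -> (A=0 B=7)
Step 10: fill(A) -> (A=5 B=7)

Answer: 5 7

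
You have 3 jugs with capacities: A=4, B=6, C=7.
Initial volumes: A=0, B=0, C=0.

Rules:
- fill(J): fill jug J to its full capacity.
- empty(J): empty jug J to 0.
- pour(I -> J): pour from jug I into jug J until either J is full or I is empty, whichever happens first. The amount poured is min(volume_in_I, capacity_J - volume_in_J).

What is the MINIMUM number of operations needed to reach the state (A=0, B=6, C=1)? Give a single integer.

BFS from (A=0, B=0, C=0). One shortest path:
  1. fill(C) -> (A=0 B=0 C=7)
  2. pour(C -> B) -> (A=0 B=6 C=1)
Reached target in 2 moves.

Answer: 2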